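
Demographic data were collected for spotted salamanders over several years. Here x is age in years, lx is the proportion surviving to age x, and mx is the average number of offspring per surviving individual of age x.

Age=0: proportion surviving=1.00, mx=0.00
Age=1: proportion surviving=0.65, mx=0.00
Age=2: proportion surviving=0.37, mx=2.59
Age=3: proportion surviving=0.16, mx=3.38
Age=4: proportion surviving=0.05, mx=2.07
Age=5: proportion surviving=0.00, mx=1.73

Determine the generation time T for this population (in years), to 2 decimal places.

lx·mx: 0, 0, 0.9583, 0.5408, 0.1035, 0 → R0 = 1.6026
x·lx·mx: 0, 0, 1.9166, 1.6224, 0.414, 0 → Σ = 3.953
T = 3.953 / 1.6026 = 2.466617… → 2.47

2.47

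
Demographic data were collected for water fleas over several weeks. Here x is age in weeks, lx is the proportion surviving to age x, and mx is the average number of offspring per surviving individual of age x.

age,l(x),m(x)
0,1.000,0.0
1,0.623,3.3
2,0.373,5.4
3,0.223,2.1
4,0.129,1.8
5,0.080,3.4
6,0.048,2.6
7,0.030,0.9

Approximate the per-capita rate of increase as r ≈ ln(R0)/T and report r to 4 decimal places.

0.7987

R0 = Σ lx·mx = 0 + 2.0559 + 2.0142 + 0.4683 + 0.2322 + 0.272 + 0.1248 + 0.027 = 5.1944
Σ x·lx·mx = 10.7158; T = 10.7158/5.1944 = 2.06295…
r ≈ ln(R0)/T = ln(5.1944)/2.06295… = 0.798652… → 0.7987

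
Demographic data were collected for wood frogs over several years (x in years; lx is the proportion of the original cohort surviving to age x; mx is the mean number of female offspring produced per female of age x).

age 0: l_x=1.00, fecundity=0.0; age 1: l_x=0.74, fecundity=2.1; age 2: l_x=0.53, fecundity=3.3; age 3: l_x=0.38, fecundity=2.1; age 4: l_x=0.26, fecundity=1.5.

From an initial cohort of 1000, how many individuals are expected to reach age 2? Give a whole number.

530

Expected survivors = N0 · l_2 = 1000 × 0.53 = 530 → 530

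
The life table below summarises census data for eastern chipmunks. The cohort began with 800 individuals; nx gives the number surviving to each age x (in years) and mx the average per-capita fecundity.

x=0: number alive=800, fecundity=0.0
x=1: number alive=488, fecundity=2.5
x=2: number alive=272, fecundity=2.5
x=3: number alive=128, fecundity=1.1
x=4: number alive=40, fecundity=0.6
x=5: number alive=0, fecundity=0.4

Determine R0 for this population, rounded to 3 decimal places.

lx = nx/n0 = nx/800: 1, 0.61, 0.34, 0.16, 0.05, 0
lx·mx by age: 0, 1.525, 0.85, 0.176, 0.03, 0
R0 = Σ lx·mx = 2.581 → 2.581

2.581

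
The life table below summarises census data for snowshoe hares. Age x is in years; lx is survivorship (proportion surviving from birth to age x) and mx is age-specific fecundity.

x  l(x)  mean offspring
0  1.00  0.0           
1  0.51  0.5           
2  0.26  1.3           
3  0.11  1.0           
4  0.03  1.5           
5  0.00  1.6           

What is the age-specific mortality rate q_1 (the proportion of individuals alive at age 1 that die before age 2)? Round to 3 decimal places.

0.490

q_1 = (l_1 − l_2) / l_1 = (0.51 − 0.26) / 0.51
     = 0.25 / 0.51 = 0.490196… → 0.490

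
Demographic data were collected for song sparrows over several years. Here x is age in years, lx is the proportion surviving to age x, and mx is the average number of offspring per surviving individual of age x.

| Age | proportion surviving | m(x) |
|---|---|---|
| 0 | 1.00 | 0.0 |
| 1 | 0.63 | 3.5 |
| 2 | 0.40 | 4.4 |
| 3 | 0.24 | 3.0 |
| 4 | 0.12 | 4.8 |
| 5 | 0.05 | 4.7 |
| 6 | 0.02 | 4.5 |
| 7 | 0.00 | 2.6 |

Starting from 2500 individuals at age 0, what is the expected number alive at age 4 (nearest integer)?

300

Expected survivors = N0 · l_4 = 2500 × 0.12 = 300 → 300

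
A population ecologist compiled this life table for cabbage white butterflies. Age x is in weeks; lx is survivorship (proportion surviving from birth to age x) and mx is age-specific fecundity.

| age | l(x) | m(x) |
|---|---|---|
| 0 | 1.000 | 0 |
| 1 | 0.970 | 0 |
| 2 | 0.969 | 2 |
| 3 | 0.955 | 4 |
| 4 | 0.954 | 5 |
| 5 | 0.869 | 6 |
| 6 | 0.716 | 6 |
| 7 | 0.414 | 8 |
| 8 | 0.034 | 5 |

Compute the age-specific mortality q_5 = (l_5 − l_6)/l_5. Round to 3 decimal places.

0.176

q_5 = (l_5 − l_6) / l_5 = (0.869 − 0.716) / 0.869
     = 0.153 / 0.869 = 0.176064… → 0.176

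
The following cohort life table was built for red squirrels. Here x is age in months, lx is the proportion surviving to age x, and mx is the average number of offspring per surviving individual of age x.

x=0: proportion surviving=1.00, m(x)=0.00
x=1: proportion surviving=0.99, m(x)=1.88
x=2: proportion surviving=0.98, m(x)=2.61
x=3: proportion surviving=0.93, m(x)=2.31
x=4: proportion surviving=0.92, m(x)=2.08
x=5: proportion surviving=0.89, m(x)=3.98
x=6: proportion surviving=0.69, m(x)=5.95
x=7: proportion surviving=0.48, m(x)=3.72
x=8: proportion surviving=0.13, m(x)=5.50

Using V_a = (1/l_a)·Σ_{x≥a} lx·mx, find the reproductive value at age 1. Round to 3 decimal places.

18.817

lx·mx for x ≥ 1: 1.8612, 2.5578, 2.1483, 1.9136, 3.5422, 4.1055, 1.7856, 0.715 → sum = 18.6292
V_1 = 18.6292 / l_1 = 18.6292 / 0.99 = 18.817374… → 18.817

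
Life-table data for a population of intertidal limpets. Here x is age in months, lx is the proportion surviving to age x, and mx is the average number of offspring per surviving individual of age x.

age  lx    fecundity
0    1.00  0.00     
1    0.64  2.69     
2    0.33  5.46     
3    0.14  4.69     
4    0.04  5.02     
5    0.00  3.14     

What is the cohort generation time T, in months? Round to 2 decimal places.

1.85

lx·mx: 0, 1.7216, 1.8018, 0.6566, 0.2008, 0 → R0 = 4.3808
x·lx·mx: 0, 1.7216, 3.6036, 1.9698, 0.8032, 0 → Σ = 8.0982
T = 8.0982 / 4.3808 = 1.848566… → 1.85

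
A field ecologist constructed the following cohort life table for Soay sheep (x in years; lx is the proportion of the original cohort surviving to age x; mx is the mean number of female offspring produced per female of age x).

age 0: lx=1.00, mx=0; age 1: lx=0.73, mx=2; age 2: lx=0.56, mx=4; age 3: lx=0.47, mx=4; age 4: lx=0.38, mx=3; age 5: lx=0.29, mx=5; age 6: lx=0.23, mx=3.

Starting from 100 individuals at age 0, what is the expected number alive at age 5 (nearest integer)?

29

Expected survivors = N0 · l_5 = 100 × 0.29 = 29 → 29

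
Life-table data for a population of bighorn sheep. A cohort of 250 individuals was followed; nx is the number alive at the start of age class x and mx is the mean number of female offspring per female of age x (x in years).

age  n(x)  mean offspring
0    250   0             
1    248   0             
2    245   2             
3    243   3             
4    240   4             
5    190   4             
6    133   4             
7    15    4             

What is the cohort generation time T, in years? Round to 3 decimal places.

4.084

lx = nx/n0 = nx/250: 1, 0.992, 0.98, 0.972, 0.96, 0.76, 0.532, 0.06
lx·mx: 0, 0, 1.96, 2.916, 3.84, 3.04, 2.128, 0.24 → R0 = 14.124
x·lx·mx: 0, 0, 3.92, 8.748, 15.36, 15.2, 12.768, 1.68 → Σ = 57.676
T = 57.676 / 14.124 = 4.083546… → 4.084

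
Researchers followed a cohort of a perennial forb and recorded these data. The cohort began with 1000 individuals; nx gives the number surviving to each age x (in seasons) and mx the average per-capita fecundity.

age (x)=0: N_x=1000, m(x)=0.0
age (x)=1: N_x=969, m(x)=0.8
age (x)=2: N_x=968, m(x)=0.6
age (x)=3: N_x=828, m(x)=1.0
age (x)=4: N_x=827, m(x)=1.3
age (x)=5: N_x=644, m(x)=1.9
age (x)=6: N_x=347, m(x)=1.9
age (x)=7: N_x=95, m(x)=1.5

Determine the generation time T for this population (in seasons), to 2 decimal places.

lx = nx/n0 = nx/1000: 1, 0.969, 0.968, 0.828, 0.827, 0.644, 0.347, 0.095
lx·mx: 0, 0.7752, 0.5808, 0.828, 1.0751, 1.2236, 0.6593, 0.1425 → R0 = 5.2845
x·lx·mx: 0, 0.7752, 1.1616, 2.484, 4.3004, 6.118, 3.9558, 0.9975 → Σ = 19.7925
T = 19.7925 / 5.2845 = 3.745387… → 3.75

3.75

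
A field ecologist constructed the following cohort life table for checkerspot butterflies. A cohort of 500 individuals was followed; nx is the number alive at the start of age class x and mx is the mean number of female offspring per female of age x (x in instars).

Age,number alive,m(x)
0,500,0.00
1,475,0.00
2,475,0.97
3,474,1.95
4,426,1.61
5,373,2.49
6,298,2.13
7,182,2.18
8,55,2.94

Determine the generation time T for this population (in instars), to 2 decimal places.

4.52

lx = nx/n0 = nx/500: 1, 0.95, 0.95, 0.948, 0.852, 0.746, 0.596, 0.364, 0.11
lx·mx: 0, 0, 0.9215, 1.8486, 1.37172, 1.85754, 1.26948, 0.79352, 0.3234 → R0 = 8.38576
x·lx·mx: 0, 0, 1.843, 5.5458, 5.48688, 9.2877, 7.61688, 5.55464, 2.5872 → Σ = 37.9221
T = 37.9221 / 8.38576 = 4.522202… → 4.52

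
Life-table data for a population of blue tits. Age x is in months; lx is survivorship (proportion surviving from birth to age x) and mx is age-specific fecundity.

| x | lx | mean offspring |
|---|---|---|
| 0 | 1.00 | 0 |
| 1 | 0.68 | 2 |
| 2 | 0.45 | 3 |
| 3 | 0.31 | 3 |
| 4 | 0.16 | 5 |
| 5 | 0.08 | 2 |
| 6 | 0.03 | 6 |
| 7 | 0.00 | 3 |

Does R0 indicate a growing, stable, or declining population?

growing

R0 = Σ lx·mx = 0 + 1.36 + 1.35 + 0.93 + 0.8 + 0.16 + 0.18 + 0 = 4.78
R0 > 1, so the population is growing.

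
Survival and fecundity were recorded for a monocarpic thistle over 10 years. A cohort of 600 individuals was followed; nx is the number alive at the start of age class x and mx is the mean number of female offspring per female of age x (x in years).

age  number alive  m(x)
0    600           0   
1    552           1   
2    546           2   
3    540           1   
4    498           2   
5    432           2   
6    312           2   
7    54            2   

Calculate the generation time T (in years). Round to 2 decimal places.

lx = nx/n0 = nx/600: 1, 0.92, 0.91, 0.9, 0.83, 0.72, 0.52, 0.09
lx·mx: 0, 0.92, 1.82, 0.9, 1.66, 1.44, 1.04, 0.18 → R0 = 7.96
x·lx·mx: 0, 0.92, 3.64, 2.7, 6.64, 7.2, 6.24, 1.26 → Σ = 28.6
T = 28.6 / 7.96 = 3.592965… → 3.59

3.59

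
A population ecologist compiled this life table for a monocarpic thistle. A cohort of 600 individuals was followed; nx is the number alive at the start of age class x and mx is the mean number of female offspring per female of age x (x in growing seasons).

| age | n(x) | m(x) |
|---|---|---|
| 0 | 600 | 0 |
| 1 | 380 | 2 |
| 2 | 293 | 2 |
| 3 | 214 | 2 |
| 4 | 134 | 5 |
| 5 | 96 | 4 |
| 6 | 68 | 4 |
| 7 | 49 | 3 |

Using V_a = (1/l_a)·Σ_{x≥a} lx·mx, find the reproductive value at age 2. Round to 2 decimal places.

8.49

lx = nx/n0 = nx/600: 1, 0.63333…, 0.48833…, 0.35667…, 0.22333…, 0.16, 0.11333…, 0.08167…
lx·mx for x ≥ 2: 0.976667…, 0.713333…, 1.116667…, 0.64, 0.453333…, 0.245… → sum = 4.145…
V_2 = 4.145… / l_2 = 4.145… / 0.488333… = 8.488055… → 8.49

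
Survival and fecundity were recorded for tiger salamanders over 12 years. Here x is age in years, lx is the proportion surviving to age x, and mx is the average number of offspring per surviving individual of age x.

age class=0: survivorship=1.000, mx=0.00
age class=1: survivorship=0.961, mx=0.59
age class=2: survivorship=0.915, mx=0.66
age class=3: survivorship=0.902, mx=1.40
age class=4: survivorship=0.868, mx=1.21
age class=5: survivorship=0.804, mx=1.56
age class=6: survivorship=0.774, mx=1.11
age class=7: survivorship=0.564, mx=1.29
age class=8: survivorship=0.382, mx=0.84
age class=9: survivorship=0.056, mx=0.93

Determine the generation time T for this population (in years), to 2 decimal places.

lx·mx: 0, 0.56699, 0.6039, 1.2628, 1.05028, 1.25424, 0.85914, 0.72756, 0.32088, 0.05208 → R0 = 6.69787
x·lx·mx: 0, 0.56699, 1.2078, 3.7884, 4.20112, 6.2712, 5.15484, 5.09292, 2.56704, 0.46872 → Σ = 29.31903
T = 29.31903 / 6.69787 = 4.377366… → 4.38

4.38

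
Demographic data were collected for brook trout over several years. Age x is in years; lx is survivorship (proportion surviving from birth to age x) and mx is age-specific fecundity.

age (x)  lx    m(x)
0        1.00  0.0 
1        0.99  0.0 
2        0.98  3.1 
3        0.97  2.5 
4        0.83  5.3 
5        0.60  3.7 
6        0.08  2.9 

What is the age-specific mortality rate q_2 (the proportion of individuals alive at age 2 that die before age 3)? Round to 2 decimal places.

q_2 = (l_2 − l_3) / l_2 = (0.98 − 0.97) / 0.98
     = 0.01 / 0.98 = 0.010204… → 0.01

0.01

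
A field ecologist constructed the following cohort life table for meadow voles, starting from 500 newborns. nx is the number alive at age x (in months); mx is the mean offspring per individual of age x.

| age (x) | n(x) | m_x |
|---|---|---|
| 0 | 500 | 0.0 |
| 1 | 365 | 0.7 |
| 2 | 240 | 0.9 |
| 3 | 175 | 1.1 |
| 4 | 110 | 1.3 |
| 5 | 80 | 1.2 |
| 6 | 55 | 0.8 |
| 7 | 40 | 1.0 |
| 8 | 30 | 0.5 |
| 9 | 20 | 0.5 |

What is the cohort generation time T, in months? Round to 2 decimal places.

3.03

lx = nx/n0 = nx/500: 1, 0.73, 0.48, 0.35, 0.22, 0.16, 0.11, 0.08, 0.06, 0.04
lx·mx: 0, 0.511, 0.432, 0.385, 0.286, 0.192, 0.088, 0.08, 0.03, 0.02 → R0 = 2.024
x·lx·mx: 0, 0.511, 0.864, 1.155, 1.144, 0.96, 0.528, 0.56, 0.24, 0.18 → Σ = 6.142
T = 6.142 / 2.024 = 3.034585… → 3.03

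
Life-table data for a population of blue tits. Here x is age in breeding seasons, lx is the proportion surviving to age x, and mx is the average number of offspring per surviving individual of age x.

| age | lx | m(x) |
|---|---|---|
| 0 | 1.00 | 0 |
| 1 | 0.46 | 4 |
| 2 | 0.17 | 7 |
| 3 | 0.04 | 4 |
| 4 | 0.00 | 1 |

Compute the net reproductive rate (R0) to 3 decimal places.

lx·mx by age: 0, 1.84, 1.19, 0.16, 0
R0 = Σ lx·mx = 3.19 → 3.190

3.190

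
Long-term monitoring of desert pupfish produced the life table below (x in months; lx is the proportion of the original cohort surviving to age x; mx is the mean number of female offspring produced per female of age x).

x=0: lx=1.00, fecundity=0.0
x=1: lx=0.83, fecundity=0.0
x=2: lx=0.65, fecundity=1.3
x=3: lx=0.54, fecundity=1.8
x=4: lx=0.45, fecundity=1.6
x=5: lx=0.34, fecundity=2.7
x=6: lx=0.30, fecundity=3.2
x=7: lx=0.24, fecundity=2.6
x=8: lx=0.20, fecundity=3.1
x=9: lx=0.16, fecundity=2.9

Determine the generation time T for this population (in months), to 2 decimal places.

lx·mx: 0, 0, 0.845, 0.972, 0.72, 0.918, 0.96, 0.624, 0.62, 0.464 → R0 = 6.123
x·lx·mx: 0, 0, 1.69, 2.916, 2.88, 4.59, 5.76, 4.368, 4.96, 4.176 → Σ = 31.34
T = 31.34 / 6.123 = 5.118406… → 5.12

5.12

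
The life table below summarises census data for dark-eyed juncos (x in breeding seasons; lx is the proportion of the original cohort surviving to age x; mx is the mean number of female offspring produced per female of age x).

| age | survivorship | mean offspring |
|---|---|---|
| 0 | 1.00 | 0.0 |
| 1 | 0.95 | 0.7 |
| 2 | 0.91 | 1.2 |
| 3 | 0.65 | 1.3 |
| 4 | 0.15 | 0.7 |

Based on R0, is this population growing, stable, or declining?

growing

R0 = Σ lx·mx = 0 + 0.665 + 1.092 + 0.845 + 0.105 = 2.707
R0 > 1, so the population is growing.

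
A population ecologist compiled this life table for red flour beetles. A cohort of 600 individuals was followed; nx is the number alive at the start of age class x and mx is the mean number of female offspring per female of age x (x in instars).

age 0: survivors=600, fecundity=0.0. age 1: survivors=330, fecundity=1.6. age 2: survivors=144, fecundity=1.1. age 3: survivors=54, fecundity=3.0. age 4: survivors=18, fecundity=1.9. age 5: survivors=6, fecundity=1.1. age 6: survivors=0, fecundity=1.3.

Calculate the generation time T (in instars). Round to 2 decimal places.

lx = nx/n0 = nx/600: 1, 0.55, 0.24, 0.09, 0.03, 0.01, 0
lx·mx: 0, 0.88, 0.264, 0.27, 0.057, 0.011, 0 → R0 = 1.482
x·lx·mx: 0, 0.88, 0.528, 0.81, 0.228, 0.055, 0 → Σ = 2.501
T = 2.501 / 1.482 = 1.687584… → 1.69

1.69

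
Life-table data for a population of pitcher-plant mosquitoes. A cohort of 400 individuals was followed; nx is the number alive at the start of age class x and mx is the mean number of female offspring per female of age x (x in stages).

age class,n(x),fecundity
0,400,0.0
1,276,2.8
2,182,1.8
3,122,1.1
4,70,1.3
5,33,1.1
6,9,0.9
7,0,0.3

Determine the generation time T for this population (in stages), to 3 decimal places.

lx = nx/n0 = nx/400: 1, 0.69, 0.455, 0.305, 0.175, 0.0825, 0.0225, 0
lx·mx: 0, 1.932, 0.819, 0.3355, 0.2275, 0.09075, 0.02025, 0 → R0 = 3.425
x·lx·mx: 0, 1.932, 1.638, 1.0065, 0.91, 0.45375, 0.1215, 0 → Σ = 6.06175
T = 6.06175 / 3.425 = 1.769854… → 1.770

1.770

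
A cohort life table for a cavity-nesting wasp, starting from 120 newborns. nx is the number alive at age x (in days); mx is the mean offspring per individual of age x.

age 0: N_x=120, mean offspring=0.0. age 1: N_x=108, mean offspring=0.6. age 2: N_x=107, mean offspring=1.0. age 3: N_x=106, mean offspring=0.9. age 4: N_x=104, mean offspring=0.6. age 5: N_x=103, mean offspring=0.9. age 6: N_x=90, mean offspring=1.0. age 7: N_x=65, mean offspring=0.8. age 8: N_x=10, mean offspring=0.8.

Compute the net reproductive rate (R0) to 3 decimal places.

lx = nx/n0 = nx/120: 1, 0.9, 0.89167…, 0.88333…, 0.86667…, 0.85833…, 0.75, 0.54167…, 0.08333…
lx·mx by age: 0, 0.54, 0.891667…, 0.795…, 0.52…, 0.7725…, 0.75, 0.433333…, 0.066667…
R0 = Σ lx·mx = 4.769167… → 4.769

4.769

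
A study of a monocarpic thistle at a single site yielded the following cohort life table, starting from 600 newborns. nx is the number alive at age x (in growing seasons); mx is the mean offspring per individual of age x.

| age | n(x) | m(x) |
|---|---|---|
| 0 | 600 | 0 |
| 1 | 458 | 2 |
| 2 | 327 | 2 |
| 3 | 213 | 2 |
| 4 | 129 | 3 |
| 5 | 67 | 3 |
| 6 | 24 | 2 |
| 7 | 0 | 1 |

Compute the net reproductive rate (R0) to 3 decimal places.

lx = nx/n0 = nx/600: 1, 0.76333…, 0.545, 0.355, 0.215, 0.11167…, 0.04, 0
lx·mx by age: 0, 1.526667…, 1.09, 0.71, 0.645, 0.335…, 0.08, 0
R0 = Σ lx·mx = 4.386667… → 4.387

4.387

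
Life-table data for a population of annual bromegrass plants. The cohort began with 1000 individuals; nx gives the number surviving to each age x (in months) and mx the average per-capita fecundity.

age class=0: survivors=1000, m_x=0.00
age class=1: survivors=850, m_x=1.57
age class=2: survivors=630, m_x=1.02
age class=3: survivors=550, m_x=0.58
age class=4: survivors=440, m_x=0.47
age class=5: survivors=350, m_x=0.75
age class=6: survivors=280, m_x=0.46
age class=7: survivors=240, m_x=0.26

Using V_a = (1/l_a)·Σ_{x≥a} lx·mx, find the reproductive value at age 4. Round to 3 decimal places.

1.501

lx = nx/n0 = nx/1000: 1, 0.85, 0.63, 0.55, 0.44, 0.35, 0.28, 0.24
lx·mx for x ≥ 4: 0.2068, 0.2625, 0.1288, 0.0624 → sum = 0.6605
V_4 = 0.6605 / l_4 = 0.6605 / 0.44 = 1.501136… → 1.501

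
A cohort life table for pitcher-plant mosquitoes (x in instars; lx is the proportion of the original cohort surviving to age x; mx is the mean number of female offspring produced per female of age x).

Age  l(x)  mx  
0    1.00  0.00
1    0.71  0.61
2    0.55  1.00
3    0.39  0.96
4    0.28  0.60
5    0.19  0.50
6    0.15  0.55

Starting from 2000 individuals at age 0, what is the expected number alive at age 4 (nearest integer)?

560

Expected survivors = N0 · l_4 = 2000 × 0.28 = 560 → 560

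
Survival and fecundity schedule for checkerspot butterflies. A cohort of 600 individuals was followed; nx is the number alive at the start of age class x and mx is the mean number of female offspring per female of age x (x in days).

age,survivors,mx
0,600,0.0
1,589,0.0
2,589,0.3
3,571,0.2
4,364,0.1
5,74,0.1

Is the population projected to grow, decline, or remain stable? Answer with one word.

lx = nx/n0 = nx/600: 1, 0.98167…, 0.98167…, 0.95167…, 0.60667…, 0.12333…
R0 = Σ lx·mx = 0 + 0 + 0.2945… + 0.190333… + 0.060667… + 0.012333… = 0.557833…
R0 < 1, so the population is declining.

declining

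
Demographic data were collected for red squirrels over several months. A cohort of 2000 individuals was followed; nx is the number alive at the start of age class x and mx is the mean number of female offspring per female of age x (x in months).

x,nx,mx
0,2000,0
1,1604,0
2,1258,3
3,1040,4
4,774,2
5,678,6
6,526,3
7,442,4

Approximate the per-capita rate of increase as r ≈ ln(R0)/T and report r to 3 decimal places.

0.527

lx = nx/n0 = nx/2000: 1, 0.802, 0.629, 0.52, 0.387, 0.339, 0.263, 0.221
R0 = Σ lx·mx = 0 + 0 + 1.887 + 2.08 + 0.774 + 2.034 + 0.789 + 0.884 = 8.448
Σ x·lx·mx = 34.202; T = 34.202/8.448 = 4.04853…
r ≈ ln(R0)/T = ln(8.448)/4.04853… = 0.52709… → 0.527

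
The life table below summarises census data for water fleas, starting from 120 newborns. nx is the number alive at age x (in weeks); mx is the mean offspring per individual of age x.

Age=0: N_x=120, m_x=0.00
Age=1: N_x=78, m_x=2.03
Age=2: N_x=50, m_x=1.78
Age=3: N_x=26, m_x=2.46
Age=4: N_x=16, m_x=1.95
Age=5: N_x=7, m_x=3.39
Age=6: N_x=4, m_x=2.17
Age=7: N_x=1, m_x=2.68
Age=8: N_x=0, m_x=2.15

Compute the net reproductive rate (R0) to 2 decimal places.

lx = nx/n0 = nx/120: 1, 0.65, 0.41667…, 0.21667…, 0.13333…, 0.05833…, 0.03333…, 0.00833…, 0
lx·mx by age: 0, 1.3195, 0.741667…, 0.533…, 0.26…, 0.19775…, 0.072333…, 0.022333…, 0
R0 = Σ lx·mx = 3.146583… → 3.15

3.15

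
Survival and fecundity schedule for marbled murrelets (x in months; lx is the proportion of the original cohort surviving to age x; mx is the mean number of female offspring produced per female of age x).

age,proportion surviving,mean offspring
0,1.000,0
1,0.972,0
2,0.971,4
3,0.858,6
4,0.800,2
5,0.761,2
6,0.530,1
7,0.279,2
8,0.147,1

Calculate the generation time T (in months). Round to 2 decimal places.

lx·mx: 0, 0, 3.884, 5.148, 1.6, 1.522, 0.53, 0.558, 0.147 → R0 = 13.389
x·lx·mx: 0, 0, 7.768, 15.444, 6.4, 7.61, 3.18, 3.906, 1.176 → Σ = 45.484
T = 45.484 / 13.389 = 3.397117… → 3.40

3.40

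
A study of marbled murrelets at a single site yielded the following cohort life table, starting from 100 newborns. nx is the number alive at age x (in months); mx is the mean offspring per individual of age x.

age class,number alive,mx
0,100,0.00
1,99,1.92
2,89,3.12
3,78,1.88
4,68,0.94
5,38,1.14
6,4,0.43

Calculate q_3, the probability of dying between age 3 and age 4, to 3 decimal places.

lx = nx/n0 = nx/100: 1, 0.99, 0.89, 0.78, 0.68, 0.38, 0.04
q_3 = (l_3 − l_4) / l_3 = (0.78 − 0.68) / 0.78
     = 0.1 / 0.78 = 0.128205… → 0.128

0.128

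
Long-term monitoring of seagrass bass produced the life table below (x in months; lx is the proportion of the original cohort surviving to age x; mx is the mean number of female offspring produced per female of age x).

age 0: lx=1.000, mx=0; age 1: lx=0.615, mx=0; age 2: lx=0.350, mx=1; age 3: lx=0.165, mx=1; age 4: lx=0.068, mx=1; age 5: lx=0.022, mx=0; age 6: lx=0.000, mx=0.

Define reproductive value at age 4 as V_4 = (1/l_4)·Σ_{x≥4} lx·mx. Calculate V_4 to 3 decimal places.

lx·mx for x ≥ 4: 0.068, 0, 0 → sum = 0.068
V_4 = 0.068 / l_4 = 0.068 / 0.068 = 1 → 1.000

1.000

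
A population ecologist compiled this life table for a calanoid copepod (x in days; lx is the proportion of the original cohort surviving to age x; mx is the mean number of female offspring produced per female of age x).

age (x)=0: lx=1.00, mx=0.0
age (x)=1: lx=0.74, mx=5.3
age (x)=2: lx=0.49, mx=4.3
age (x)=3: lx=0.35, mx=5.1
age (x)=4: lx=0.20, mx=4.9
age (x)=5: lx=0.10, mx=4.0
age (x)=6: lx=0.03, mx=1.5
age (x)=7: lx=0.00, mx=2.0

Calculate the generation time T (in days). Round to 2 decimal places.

2.13

lx·mx: 0, 3.922, 2.107, 1.785, 0.98, 0.4, 0.045, 0 → R0 = 9.239
x·lx·mx: 0, 3.922, 4.214, 5.355, 3.92, 2, 0.27, 0 → Σ = 19.681
T = 19.681 / 9.239 = 2.130209… → 2.13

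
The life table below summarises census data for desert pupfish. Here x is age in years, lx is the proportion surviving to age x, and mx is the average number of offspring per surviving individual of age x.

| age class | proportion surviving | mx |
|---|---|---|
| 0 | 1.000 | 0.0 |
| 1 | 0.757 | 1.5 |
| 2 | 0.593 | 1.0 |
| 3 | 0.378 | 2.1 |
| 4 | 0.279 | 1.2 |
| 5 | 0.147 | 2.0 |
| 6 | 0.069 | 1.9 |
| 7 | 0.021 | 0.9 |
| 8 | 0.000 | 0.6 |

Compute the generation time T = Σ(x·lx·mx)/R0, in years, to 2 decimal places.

lx·mx: 0, 1.1355, 0.593, 0.7938, 0.3348, 0.294, 0.1311, 0.0189, 0 → R0 = 3.3011
x·lx·mx: 0, 1.1355, 1.186, 2.3814, 1.3392, 1.47, 0.7866, 0.1323, 0 → Σ = 8.431
T = 8.431 / 3.3011 = 2.553997… → 2.55

2.55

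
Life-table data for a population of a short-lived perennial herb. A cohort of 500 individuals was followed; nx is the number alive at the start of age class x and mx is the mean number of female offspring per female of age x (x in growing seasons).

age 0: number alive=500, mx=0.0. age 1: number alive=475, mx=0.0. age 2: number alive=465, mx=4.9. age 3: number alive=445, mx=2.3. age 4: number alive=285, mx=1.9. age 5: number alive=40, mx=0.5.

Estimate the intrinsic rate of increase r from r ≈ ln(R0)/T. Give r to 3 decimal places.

0.798

lx = nx/n0 = nx/500: 1, 0.95, 0.93, 0.89, 0.57, 0.08
R0 = Σ lx·mx = 0 + 0 + 4.557 + 2.047 + 1.083 + 0.04 = 7.727
Σ x·lx·mx = 19.787; T = 19.787/7.727 = 2.56076…
r ≈ ln(R0)/T = ln(7.727)/2.56076… = 0.79848… → 0.798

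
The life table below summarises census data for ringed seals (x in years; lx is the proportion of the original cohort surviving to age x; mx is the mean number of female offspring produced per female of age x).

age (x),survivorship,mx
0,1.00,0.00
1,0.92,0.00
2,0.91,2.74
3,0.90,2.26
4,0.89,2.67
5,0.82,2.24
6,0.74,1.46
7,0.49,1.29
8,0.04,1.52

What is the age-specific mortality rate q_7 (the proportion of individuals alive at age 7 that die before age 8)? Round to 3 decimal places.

q_7 = (l_7 − l_8) / l_7 = (0.49 − 0.04) / 0.49
     = 0.45 / 0.49 = 0.918367… → 0.918

0.918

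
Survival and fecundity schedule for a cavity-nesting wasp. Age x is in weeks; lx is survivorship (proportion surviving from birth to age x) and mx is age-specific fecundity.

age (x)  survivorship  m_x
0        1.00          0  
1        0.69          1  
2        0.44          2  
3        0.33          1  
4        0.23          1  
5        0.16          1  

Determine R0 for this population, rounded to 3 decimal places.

2.290

lx·mx by age: 0, 0.69, 0.88, 0.33, 0.23, 0.16
R0 = Σ lx·mx = 2.29 → 2.290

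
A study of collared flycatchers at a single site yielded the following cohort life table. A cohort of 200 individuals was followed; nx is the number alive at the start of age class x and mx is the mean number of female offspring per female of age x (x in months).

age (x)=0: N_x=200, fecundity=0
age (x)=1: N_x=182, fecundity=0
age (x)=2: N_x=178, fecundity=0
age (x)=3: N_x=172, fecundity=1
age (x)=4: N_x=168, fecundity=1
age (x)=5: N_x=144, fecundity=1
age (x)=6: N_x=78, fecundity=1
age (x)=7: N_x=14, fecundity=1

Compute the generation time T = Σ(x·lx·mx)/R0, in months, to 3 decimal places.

lx = nx/n0 = nx/200: 1, 0.91, 0.89, 0.86, 0.84, 0.72, 0.39, 0.07
lx·mx: 0, 0, 0, 0.86, 0.84, 0.72, 0.39, 0.07 → R0 = 2.88
x·lx·mx: 0, 0, 0, 2.58, 3.36, 3.6, 2.34, 0.49 → Σ = 12.37
T = 12.37 / 2.88 = 4.295139… → 4.295

4.295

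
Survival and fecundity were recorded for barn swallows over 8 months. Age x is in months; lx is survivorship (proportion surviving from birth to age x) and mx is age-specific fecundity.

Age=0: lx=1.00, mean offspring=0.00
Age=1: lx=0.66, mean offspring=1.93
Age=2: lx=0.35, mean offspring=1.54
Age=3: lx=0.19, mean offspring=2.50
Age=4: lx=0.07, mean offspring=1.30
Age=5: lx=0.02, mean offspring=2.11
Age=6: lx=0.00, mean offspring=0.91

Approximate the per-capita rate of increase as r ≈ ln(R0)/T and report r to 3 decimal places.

0.492

R0 = Σ lx·mx = 0 + 1.2738 + 0.539 + 0.475 + 0.091 + 0.0422 + 0 = 2.421
Σ x·lx·mx = 4.3518; T = 4.3518/2.421 = 1.79752…
r ≈ ln(R0)/T = ln(2.421)/1.79752… = 0.49189… → 0.492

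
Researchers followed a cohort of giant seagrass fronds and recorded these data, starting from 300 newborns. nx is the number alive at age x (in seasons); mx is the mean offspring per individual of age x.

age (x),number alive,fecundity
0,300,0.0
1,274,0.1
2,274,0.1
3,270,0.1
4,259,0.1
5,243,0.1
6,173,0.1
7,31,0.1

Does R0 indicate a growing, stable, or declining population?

lx = nx/n0 = nx/300: 1, 0.91333…, 0.91333…, 0.9, 0.86333…, 0.81, 0.57667…, 0.10333…
R0 = Σ lx·mx = 0 + 0.091333… + 0.091333… + 0.09 + 0.086333… + 0.081 + 0.057667… + 0.010333… = 0.508…
R0 < 1, so the population is declining.

declining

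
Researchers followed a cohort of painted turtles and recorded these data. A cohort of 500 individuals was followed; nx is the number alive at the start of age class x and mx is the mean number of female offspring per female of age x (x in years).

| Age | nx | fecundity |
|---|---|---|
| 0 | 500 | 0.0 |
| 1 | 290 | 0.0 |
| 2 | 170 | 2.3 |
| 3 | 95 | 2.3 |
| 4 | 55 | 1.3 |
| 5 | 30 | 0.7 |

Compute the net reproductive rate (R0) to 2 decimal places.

1.40

lx = nx/n0 = nx/500: 1, 0.58, 0.34, 0.19, 0.11, 0.06
lx·mx by age: 0, 0, 0.782, 0.437, 0.143, 0.042
R0 = Σ lx·mx = 1.404 → 1.40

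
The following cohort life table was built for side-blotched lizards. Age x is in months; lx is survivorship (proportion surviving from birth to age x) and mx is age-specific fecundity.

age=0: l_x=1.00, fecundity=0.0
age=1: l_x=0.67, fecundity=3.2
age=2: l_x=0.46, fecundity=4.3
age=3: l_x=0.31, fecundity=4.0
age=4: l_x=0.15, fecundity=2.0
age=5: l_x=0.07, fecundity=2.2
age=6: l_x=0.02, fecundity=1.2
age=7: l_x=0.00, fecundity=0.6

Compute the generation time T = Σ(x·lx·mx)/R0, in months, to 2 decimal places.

2.04

lx·mx: 0, 2.144, 1.978, 1.24, 0.3, 0.154, 0.024, 0 → R0 = 5.84
x·lx·mx: 0, 2.144, 3.956, 3.72, 1.2, 0.77, 0.144, 0 → Σ = 11.934
T = 11.934 / 5.84 = 2.043493… → 2.04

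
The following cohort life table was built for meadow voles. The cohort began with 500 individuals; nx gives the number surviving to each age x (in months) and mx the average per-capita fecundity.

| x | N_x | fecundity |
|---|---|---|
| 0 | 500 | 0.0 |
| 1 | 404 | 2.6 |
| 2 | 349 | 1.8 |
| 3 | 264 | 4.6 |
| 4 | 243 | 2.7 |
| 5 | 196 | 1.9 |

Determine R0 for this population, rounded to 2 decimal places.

lx = nx/n0 = nx/500: 1, 0.808, 0.698, 0.528, 0.486, 0.392
lx·mx by age: 0, 2.1008, 1.2564, 2.4288, 1.3122, 0.7448
R0 = Σ lx·mx = 7.843 → 7.84

7.84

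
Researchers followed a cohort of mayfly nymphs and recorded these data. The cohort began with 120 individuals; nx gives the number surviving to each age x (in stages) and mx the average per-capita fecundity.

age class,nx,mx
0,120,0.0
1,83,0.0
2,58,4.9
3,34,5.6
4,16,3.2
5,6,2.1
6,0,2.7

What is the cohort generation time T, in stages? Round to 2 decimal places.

2.61

lx = nx/n0 = nx/120: 1, 0.69167…, 0.48333…, 0.28333…, 0.13333…, 0.05, 0
lx·mx: 0, 0, 2.368333…, 1.586667…, 0.426667…, 0.105, 0 → R0 = 4.486667…
x·lx·mx: 0, 0, 4.736667…, 4.76…, 1.706667…, 0.525, 0 → Σ = 11.728333…
T = 11.728333… / 4.486667… = 2.614042… → 2.61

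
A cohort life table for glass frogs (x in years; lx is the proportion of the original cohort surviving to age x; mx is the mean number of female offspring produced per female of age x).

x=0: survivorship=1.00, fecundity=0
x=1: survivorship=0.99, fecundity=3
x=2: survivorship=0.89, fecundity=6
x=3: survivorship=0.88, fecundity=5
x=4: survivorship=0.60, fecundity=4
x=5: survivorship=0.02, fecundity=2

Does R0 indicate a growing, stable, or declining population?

growing

R0 = Σ lx·mx = 0 + 2.97 + 5.34 + 4.4 + 2.4 + 0.04 = 15.15
R0 > 1, so the population is growing.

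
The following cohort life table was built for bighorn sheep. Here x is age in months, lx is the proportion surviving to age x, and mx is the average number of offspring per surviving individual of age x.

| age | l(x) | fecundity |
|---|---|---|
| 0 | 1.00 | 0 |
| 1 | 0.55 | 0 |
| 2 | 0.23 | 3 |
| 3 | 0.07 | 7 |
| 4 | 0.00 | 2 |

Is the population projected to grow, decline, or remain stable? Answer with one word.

R0 = Σ lx·mx = 0 + 0 + 0.69 + 0.49 + 0 = 1.18
R0 > 1, so the population is growing.

growing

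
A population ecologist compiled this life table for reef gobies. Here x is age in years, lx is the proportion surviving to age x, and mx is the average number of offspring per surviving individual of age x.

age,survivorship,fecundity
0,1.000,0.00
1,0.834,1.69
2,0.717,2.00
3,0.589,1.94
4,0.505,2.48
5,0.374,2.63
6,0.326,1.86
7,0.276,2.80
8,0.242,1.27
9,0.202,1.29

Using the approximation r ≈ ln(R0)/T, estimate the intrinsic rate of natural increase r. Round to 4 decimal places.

R0 = Σ lx·mx = 0 + 1.40946 + 1.434 + 1.14266 + 1.2524 + 0.98362 + 0.60636 + 0.7728 + 0.30734 + 0.26058 = 8.16922
Σ x·lx·mx = 31.48484; T = 31.48484/8.16922 = 3.85408…
r ≈ ln(R0)/T = ln(8.16922)/3.85408… = 0.544974… → 0.5450

0.5450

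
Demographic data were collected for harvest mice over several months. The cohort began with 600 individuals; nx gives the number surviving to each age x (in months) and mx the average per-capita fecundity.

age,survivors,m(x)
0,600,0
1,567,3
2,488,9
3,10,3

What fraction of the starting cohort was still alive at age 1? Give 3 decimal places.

l_1 = n_1/n_0 = 567/600 = 0.945 → 0.945

0.945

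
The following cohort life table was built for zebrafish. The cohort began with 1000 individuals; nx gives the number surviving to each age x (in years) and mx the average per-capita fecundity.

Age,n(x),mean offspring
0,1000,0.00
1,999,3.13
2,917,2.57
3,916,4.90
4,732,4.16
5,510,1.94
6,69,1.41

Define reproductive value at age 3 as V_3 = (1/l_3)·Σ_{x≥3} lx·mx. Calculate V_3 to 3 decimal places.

lx = nx/n0 = nx/1000: 1, 0.999, 0.917, 0.916, 0.732, 0.51, 0.069
lx·mx for x ≥ 3: 4.4884, 3.04512, 0.9894, 0.09729 → sum = 8.62021
V_3 = 8.62021 / l_3 = 8.62021 / 0.916 = 9.41071… → 9.411

9.411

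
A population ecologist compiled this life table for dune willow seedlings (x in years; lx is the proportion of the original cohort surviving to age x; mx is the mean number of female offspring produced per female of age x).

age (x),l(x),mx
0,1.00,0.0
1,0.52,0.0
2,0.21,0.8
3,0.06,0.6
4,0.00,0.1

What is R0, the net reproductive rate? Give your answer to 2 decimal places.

lx·mx by age: 0, 0, 0.168, 0.036, 0
R0 = Σ lx·mx = 0.204 → 0.20

0.20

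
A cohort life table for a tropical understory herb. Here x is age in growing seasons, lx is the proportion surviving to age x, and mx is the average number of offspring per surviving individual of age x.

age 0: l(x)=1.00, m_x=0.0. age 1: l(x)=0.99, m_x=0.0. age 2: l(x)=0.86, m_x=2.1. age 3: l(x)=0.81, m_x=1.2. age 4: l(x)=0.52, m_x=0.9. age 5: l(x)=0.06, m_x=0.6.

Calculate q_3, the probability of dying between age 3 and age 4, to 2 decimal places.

0.36

q_3 = (l_3 − l_4) / l_3 = (0.81 − 0.52) / 0.81
     = 0.29 / 0.81 = 0.358025… → 0.36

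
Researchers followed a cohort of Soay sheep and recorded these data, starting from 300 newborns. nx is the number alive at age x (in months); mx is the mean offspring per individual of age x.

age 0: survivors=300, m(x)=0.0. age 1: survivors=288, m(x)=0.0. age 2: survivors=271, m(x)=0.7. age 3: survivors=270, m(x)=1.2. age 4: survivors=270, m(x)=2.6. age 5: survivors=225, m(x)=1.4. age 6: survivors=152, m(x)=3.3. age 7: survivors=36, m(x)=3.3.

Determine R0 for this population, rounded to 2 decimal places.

lx = nx/n0 = nx/300: 1, 0.96, 0.90333…, 0.9, 0.9, 0.75, 0.50667…, 0.12
lx·mx by age: 0, 0, 0.632333…, 1.08, 2.34, 1.05, 1.672…, 0.396
R0 = Σ lx·mx = 7.170333… → 7.17

7.17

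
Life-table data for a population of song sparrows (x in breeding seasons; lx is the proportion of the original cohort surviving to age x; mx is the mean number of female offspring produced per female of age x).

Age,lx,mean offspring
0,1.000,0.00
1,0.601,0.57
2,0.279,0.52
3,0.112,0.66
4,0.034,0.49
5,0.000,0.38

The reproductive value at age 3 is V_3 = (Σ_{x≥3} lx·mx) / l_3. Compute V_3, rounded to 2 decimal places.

0.81

lx·mx for x ≥ 3: 0.07392, 0.01666, 0 → sum = 0.09058
V_3 = 0.09058 / l_3 = 0.09058 / 0.112 = 0.80875 → 0.81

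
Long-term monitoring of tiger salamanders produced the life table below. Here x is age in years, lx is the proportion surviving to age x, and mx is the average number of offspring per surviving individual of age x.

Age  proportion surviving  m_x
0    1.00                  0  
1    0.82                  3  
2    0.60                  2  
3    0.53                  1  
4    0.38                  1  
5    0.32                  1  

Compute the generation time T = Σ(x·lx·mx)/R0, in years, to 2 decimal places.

1.96

lx·mx: 0, 2.46, 1.2, 0.53, 0.38, 0.32 → R0 = 4.89
x·lx·mx: 0, 2.46, 2.4, 1.59, 1.52, 1.6 → Σ = 9.57
T = 9.57 / 4.89 = 1.957055… → 1.96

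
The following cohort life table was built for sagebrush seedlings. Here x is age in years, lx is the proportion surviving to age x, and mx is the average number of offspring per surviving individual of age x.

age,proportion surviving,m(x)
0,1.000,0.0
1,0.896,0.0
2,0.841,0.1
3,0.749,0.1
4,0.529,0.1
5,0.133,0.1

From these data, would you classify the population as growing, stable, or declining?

R0 = Σ lx·mx = 0 + 0 + 0.0841 + 0.0749 + 0.0529 + 0.0133 = 0.2252
R0 < 1, so the population is declining.

declining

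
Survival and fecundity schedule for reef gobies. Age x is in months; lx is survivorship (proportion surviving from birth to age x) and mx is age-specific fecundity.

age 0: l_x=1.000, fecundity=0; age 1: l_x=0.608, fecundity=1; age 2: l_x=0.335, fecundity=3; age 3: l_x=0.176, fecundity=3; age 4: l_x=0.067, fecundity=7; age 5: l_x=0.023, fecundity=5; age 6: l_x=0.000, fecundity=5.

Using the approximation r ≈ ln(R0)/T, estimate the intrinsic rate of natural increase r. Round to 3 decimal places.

0.411

R0 = Σ lx·mx = 0 + 0.608 + 1.005 + 0.528 + 0.469 + 0.115 + 0 = 2.725
Σ x·lx·mx = 6.653; T = 6.653/2.725 = 2.44147…
r ≈ ln(R0)/T = ln(2.725)/2.44147… = 0.4106… → 0.411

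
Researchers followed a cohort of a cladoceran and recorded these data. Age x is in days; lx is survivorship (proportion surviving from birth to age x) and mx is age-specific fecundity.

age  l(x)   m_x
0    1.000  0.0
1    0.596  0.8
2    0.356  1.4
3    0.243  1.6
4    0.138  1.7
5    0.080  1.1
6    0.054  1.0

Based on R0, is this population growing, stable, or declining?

R0 = Σ lx·mx = 0 + 0.4768 + 0.4984 + 0.3888 + 0.2346 + 0.088 + 0.054 = 1.7406
R0 > 1, so the population is growing.

growing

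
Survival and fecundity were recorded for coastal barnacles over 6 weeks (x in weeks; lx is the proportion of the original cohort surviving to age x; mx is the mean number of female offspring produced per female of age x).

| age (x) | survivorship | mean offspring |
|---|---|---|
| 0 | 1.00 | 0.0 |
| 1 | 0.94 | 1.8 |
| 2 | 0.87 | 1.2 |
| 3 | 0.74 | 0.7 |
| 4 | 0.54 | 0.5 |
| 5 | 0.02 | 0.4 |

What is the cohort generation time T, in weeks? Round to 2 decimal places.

1.83

lx·mx: 0, 1.692, 1.044, 0.518, 0.27, 0.008 → R0 = 3.532
x·lx·mx: 0, 1.692, 2.088, 1.554, 1.08, 0.04 → Σ = 6.454
T = 6.454 / 3.532 = 1.827293… → 1.83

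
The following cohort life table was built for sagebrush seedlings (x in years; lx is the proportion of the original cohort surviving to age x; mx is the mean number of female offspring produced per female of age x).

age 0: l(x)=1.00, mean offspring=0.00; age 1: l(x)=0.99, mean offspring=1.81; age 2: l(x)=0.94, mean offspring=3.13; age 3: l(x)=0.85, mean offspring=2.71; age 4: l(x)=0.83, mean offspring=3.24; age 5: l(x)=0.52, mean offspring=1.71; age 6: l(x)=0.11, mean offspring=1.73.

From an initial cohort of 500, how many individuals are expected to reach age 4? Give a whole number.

Expected survivors = N0 · l_4 = 500 × 0.83 = 415 → 415

415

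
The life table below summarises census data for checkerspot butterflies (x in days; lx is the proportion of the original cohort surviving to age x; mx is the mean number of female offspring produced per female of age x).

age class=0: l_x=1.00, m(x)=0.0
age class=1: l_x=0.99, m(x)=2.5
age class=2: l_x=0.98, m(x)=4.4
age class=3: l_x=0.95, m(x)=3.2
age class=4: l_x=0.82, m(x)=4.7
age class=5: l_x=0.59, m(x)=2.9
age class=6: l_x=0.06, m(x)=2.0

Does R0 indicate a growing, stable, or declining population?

growing

R0 = Σ lx·mx = 0 + 2.475 + 4.312 + 3.04 + 3.854 + 1.711 + 0.12 = 15.512
R0 > 1, so the population is growing.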